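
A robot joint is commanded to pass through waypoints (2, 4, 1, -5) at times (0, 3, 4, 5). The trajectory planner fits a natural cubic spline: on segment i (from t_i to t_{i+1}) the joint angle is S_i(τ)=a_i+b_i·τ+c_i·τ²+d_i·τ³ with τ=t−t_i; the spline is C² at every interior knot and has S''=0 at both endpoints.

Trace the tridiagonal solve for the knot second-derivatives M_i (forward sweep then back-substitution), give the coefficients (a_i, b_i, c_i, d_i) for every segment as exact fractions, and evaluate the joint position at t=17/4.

  seg 0: a=2 b=167/93 c=0 d=-35/279
  seg 1: a=4 b=-148/93 c=-35/31 d=-26/93
  seg 2: a=1 b=-436/93 c=-61/31 d=61/93
S(17/4) = -565/1984

Δ: Δ0=2/3, Δ1=-3, Δ2=-6
row 1: diag=8, rhs=-22; c'=1/8, d'=-11/4
row 2: denom=4−1·1/8=31/8; d'=(-18−1·-11/4)/(31/8)=-122/31
back: M2=-122/31
back: M1=-11/4−1/8·-122/31=-70/31
M: M0=0, M1=-70/31, M2=-122/31, M3=0
seg 0: a=2, c=M0/2=0, d=(M1−M0)/(6·3)=-35/279, b=Δ0−h0·(2M0+M1)/6=167/93
seg 1: a=4, c=M1/2=-35/31, d=(M2−M1)/(6·1)=-26/93, b=Δ1−h1·(2M1+M2)/6=-148/93
seg 2: a=1, c=M2/2=-61/31, d=(M3−M2)/(6·1)=61/93, b=Δ2−h2·(2M2+M3)/6=-436/93
t_q=17/4 → seg 2, τ=1/4; S=1+-436/93·τ+-61/31·τ²+61/93·τ³=-565/1984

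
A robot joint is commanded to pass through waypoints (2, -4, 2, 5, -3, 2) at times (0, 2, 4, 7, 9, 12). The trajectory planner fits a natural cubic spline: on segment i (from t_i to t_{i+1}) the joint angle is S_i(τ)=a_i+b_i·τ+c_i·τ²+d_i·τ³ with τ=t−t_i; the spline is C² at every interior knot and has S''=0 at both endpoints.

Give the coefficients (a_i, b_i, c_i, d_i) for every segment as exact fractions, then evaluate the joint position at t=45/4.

Δ: Δ0=-3, Δ1=3, Δ2=1, Δ3=-4, Δ4=5/3
row 1: diag=8, rhs=36; c'=1/4, d'=9/2
row 2: denom=10−2·1/4=19/2; d'=(-12−2·9/2)/(19/2)=-42/19
row 3: denom=10−3·6/19=172/19; d'=(-30−3·-42/19)/(172/19)=-111/43
row 4: denom=10−2·19/86=411/43; d'=(34−2·-111/43)/(411/43)=1684/411
back: M4=1684/411
back: M3=-111/43−19/86·1684/411=-1433/411
back: M2=-42/19−6/19·-1433/411=-152/137
back: M1=9/2−1/4·-152/137=1309/274
M: M0=0, M1=1309/274, M2=-152/137, M3=-1433/411, M4=1684/411, M5=0
seg 0: a=2, c=M0/2=0, d=(M1−M0)/(6·2)=1309/3288, b=Δ0−h0·(2M0+M1)/6=-3775/822
seg 1: a=-4, c=M1/2=1309/548, d=(M2−M1)/(6·2)=-1613/3288, b=Δ1−h1·(2M1+M2)/6=76/411
seg 2: a=2, c=M2/2=-76/137, d=(M3−M2)/(6·3)=-977/7398, b=Δ2−h2·(2M2+M3)/6=3167/822
seg 3: a=5, c=M3/2=-1433/822, d=(M4−M3)/(6·2)=1039/1644, b=Δ3−h3·(2M3+M4)/6=-1250/411
seg 4: a=-3, c=M4/2=842/411, d=(M5−M4)/(6·3)=-842/3699, b=Δ4−h4·(2M4+M5)/6=-333/137
t_q=45/4 → seg 4, τ=9/4; S=-3+-333/137·τ+842/411·τ²+-842/3699·τ³=-3027/4384

  seg 0: a=2 b=-3775/822 c=0 d=1309/3288
  seg 1: a=-4 b=76/411 c=1309/548 d=-1613/3288
  seg 2: a=2 b=3167/822 c=-76/137 d=-977/7398
  seg 3: a=5 b=-1250/411 c=-1433/822 d=1039/1644
  seg 4: a=-3 b=-333/137 c=842/411 d=-842/3699
S(45/4) = -3027/4384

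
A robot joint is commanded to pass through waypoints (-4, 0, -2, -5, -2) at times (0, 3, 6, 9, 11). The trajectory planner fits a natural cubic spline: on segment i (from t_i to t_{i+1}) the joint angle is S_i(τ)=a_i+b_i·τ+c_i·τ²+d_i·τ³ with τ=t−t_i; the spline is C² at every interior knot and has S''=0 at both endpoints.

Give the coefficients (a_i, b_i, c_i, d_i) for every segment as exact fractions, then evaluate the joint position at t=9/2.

  seg 0: a=-4 b=1483/828 c=0 d=-379/7452
  seg 1: a=0 b=173/414 c=-379/828 d=239/7452
  seg 2: a=-2 b=-1211/828 c=-35/207 d=803/7452
  seg 3: a=-5 b=179/414 c=221/276 d=-221/1656
S(9/2) = -217/736

Δ: Δ0=4/3, Δ1=-2/3, Δ2=-1, Δ3=3/2
row 1: diag=12, rhs=-12; c'=1/4, d'=-1
row 2: denom=12−3·1/4=45/4; d'=(-2−3·-1)/(45/4)=4/45
row 3: denom=10−3·4/15=46/5; d'=(15−3·4/45)/(46/5)=221/138
back: M3=221/138
back: M2=4/45−4/15·221/138=-70/207
back: M1=-1−1/4·-70/207=-379/414
M: M0=0, M1=-379/414, M2=-70/207, M3=221/138, M4=0
seg 0: a=-4, c=M0/2=0, d=(M1−M0)/(6·3)=-379/7452, b=Δ0−h0·(2M0+M1)/6=1483/828
seg 1: a=0, c=M1/2=-379/828, d=(M2−M1)/(6·3)=239/7452, b=Δ1−h1·(2M1+M2)/6=173/414
seg 2: a=-2, c=M2/2=-35/207, d=(M3−M2)/(6·3)=803/7452, b=Δ2−h2·(2M2+M3)/6=-1211/828
seg 3: a=-5, c=M3/2=221/276, d=(M4−M3)/(6·2)=-221/1656, b=Δ3−h3·(2M3+M4)/6=179/414
t_q=9/2 → seg 1, τ=3/2; S=0+173/414·τ+-379/828·τ²+239/7452·τ³=-217/736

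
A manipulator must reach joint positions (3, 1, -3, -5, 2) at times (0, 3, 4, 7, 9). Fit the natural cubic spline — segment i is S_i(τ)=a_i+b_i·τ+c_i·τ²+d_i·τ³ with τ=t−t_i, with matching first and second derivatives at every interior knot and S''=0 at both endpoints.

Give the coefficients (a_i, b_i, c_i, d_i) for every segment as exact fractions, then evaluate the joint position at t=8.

  seg 0: a=3 b=89/124 c=0 d=-515/3348
  seg 1: a=1 b=-213/62 c=-515/372 d=305/372
  seg 2: a=-3 b=-1393/372 c=100/93 d=-55/3348
  seg 3: a=-5 b=421/186 c=115/124 d=-115/744
S(8) = -487/248

Δ: Δ0=-2/3, Δ1=-4, Δ2=-2/3, Δ3=7/2
row 1: diag=8, rhs=-20; c'=1/8, d'=-5/2
row 2: denom=8−1·1/8=63/8; d'=(20−1·-5/2)/(63/8)=20/7
row 3: denom=10−3·8/21=62/7; d'=(25−3·20/7)/(62/7)=115/62
back: M3=115/62
back: M2=20/7−8/21·115/62=200/93
back: M1=-5/2−1/8·200/93=-515/186
M: M0=0, M1=-515/186, M2=200/93, M3=115/62, M4=0
seg 0: a=3, c=M0/2=0, d=(M1−M0)/(6·3)=-515/3348, b=Δ0−h0·(2M0+M1)/6=89/124
seg 1: a=1, c=M1/2=-515/372, d=(M2−M1)/(6·1)=305/372, b=Δ1−h1·(2M1+M2)/6=-213/62
seg 2: a=-3, c=M2/2=100/93, d=(M3−M2)/(6·3)=-55/3348, b=Δ2−h2·(2M2+M3)/6=-1393/372
seg 3: a=-5, c=M3/2=115/124, d=(M4−M3)/(6·2)=-115/744, b=Δ3−h3·(2M3+M4)/6=421/186
t_q=8 → seg 3, τ=1; S=-5+421/186·τ+115/124·τ²+-115/744·τ³=-487/248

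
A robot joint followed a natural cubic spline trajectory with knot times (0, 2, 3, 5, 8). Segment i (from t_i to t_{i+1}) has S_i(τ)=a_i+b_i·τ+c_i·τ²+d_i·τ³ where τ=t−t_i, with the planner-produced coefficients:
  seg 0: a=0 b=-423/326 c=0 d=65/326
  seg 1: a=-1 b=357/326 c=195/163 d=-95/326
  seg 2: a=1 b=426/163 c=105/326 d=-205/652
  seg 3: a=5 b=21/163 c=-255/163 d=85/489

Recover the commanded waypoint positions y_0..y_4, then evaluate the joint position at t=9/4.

y_0=0 y_1=-1 y_2=1 y_3=5 y_4=-4
S(9/4) = -13687/20864

y_0 = S_0(0) = a_0 = 0
y_1 = S_1(0) = a_1 = -1
y_2 = S_2(0) = a_2 = 1
y_3 = S_3(0) = a_3 = 5
y_4 = S_3(3) = -4
t_q=9/4 is in segment 1 (τ=1/4); S_1(τ)=-13687/20864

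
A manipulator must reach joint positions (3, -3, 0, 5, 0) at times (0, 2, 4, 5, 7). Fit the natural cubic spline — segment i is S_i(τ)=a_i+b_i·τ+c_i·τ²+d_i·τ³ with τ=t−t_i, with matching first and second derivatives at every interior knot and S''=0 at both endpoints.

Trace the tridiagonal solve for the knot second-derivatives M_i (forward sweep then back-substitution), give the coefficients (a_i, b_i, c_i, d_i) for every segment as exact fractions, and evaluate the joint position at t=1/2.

  seg 0: a=3 b=-969/256 c=0 d=201/1024
  seg 1: a=-3 b=-183/128 c=603/512 d=147/1024
  seg 2: a=0 b=1281/256 c=261/128 d=-523/256
  seg 3: a=5 b=189/64 c=-1047/256 d=349/512
S(1/2) = 9273/8192

Δ: Δ0=-3, Δ1=3/2, Δ2=5, Δ3=-5/2
row 1: diag=8, rhs=27; c'=1/4, d'=27/8
row 2: denom=6−2·1/4=11/2; d'=(21−2·27/8)/(11/2)=57/22
row 3: denom=6−1·2/11=64/11; d'=(-45−1·57/22)/(64/11)=-1047/128
back: M3=-1047/128
back: M2=57/22−2/11·-1047/128=261/64
back: M1=27/8−1/4·261/64=603/256
M: M0=0, M1=603/256, M2=261/64, M3=-1047/128, M4=0
seg 0: a=3, c=M0/2=0, d=(M1−M0)/(6·2)=201/1024, b=Δ0−h0·(2M0+M1)/6=-969/256
seg 1: a=-3, c=M1/2=603/512, d=(M2−M1)/(6·2)=147/1024, b=Δ1−h1·(2M1+M2)/6=-183/128
seg 2: a=0, c=M2/2=261/128, d=(M3−M2)/(6·1)=-523/256, b=Δ2−h2·(2M2+M3)/6=1281/256
seg 3: a=5, c=M3/2=-1047/256, d=(M4−M3)/(6·2)=349/512, b=Δ3−h3·(2M3+M4)/6=189/64
t_q=1/2 → seg 0, τ=1/2; S=3+-969/256·τ+0·τ²+201/1024·τ³=9273/8192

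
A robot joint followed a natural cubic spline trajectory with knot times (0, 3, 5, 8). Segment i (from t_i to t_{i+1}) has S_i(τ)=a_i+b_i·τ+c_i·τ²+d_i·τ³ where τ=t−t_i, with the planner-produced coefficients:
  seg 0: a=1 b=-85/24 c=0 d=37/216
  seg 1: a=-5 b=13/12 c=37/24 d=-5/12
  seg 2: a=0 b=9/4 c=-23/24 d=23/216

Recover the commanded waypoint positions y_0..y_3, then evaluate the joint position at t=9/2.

y_0=1 y_1=-5 y_2=0 y_3=1
S(9/2) = -21/16

y_0 = S_0(0) = a_0 = 1
y_1 = S_1(0) = a_1 = -5
y_2 = S_2(0) = a_2 = 0
y_3 = S_2(3) = 1
t_q=9/2 is in segment 1 (τ=3/2); S_1(τ)=-21/16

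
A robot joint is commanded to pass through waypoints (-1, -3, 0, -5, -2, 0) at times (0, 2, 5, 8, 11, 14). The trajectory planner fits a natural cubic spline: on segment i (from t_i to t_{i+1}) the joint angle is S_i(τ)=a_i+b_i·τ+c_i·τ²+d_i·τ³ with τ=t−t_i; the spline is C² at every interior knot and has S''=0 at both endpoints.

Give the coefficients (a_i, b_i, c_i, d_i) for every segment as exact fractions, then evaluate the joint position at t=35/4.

Δ: Δ0=-1, Δ1=1, Δ2=-5/3, Δ3=1, Δ4=2/3
row 1: diag=10, rhs=12; c'=3/10, d'=6/5
row 2: denom=12−3·3/10=111/10; d'=(-16−3·6/5)/(111/10)=-196/111
row 3: denom=12−3·10/37=414/37; d'=(16−3·-196/111)/(414/37)=394/207
row 4: denom=12−3·37/138=515/46; d'=(-2−3·394/207)/(515/46)=-1064/1545
back: M4=-1064/1545
back: M3=394/207−37/138·-1064/1545=3226/1545
back: M2=-196/111−10/37·3226/1545=-240/103
back: M1=6/5−3/10·-240/103=978/515
M: M0=0, M1=978/515, M2=-240/103, M3=3226/1545, M4=-1064/1545, M5=0
seg 0: a=-1, c=M0/2=0, d=(M1−M0)/(6·2)=163/1030, b=Δ0−h0·(2M0+M1)/6=-841/515
seg 1: a=-3, c=M1/2=489/515, d=(M2−M1)/(6·3)=-121/515, b=Δ1−h1·(2M1+M2)/6=137/515
seg 2: a=0, c=M2/2=-120/103, d=(M3−M2)/(6·3)=3413/13905, b=Δ2−h2·(2M2+M3)/6=-196/515
seg 3: a=-5, c=M3/2=1613/1545, d=(M4−M3)/(6·3)=-143/927, b=Δ3−h3·(2M3+M4)/6=-383/515
seg 4: a=-2, c=M4/2=-532/1545, d=(M5−M4)/(6·3)=532/13905, b=Δ4−h4·(2M4+M5)/6=698/515
t_q=35/4 → seg 3, τ=3/4; S=-5+-383/515·τ+1613/1545·τ²+-143/927·τ³=-165973/32960

  seg 0: a=-1 b=-841/515 c=0 d=163/1030
  seg 1: a=-3 b=137/515 c=489/515 d=-121/515
  seg 2: a=0 b=-196/515 c=-120/103 d=3413/13905
  seg 3: a=-5 b=-383/515 c=1613/1545 d=-143/927
  seg 4: a=-2 b=698/515 c=-532/1545 d=532/13905
S(35/4) = -165973/32960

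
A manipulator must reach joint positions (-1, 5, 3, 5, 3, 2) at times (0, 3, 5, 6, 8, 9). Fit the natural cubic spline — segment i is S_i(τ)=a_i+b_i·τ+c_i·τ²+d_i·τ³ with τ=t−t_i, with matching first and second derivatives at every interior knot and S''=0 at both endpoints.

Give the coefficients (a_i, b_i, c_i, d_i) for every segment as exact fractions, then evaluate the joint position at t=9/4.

Δ: Δ0=2, Δ1=-1, Δ2=2, Δ3=-1, Δ4=-1
row 1: diag=10, rhs=-18; c'=1/5, d'=-9/5
row 2: denom=6−2·1/5=28/5; d'=(18−2·-9/5)/(28/5)=27/7
row 3: denom=6−1·5/28=163/28; d'=(-18−1·27/7)/(163/28)=-612/163
row 4: denom=6−2·56/163=866/163; d'=(0−2·-612/163)/(866/163)=612/433
back: M4=612/433
back: M3=-612/163−56/163·612/433=-1836/433
back: M2=27/7−5/28·-1836/433=1998/433
back: M1=-9/5−1/5·1998/433=-1179/433
M: M0=0, M1=-1179/433, M2=1998/433, M3=-1836/433, M4=612/433, M5=0
seg 0: a=-1, c=M0/2=0, d=(M1−M0)/(6·3)=-131/866, b=Δ0−h0·(2M0+M1)/6=2911/866
seg 1: a=5, c=M1/2=-1179/866, d=(M2−M1)/(6·2)=1059/1732, b=Δ1−h1·(2M1+M2)/6=-313/433
seg 2: a=3, c=M2/2=999/433, d=(M3−M2)/(6·1)=-639/433, b=Δ2−h2·(2M2+M3)/6=506/433
seg 3: a=5, c=M3/2=-918/433, d=(M4−M3)/(6·2)=204/433, b=Δ3−h3·(2M3+M4)/6=587/433
seg 4: a=3, c=M4/2=306/433, d=(M5−M4)/(6·1)=-102/433, b=Δ4−h4·(2M4+M5)/6=-637/433
t_q=9/4 → seg 0, τ=9/4; S=-1+2911/866·τ+0·τ²+-131/866·τ³=268261/55424

  seg 0: a=-1 b=2911/866 c=0 d=-131/866
  seg 1: a=5 b=-313/433 c=-1179/866 d=1059/1732
  seg 2: a=3 b=506/433 c=999/433 d=-639/433
  seg 3: a=5 b=587/433 c=-918/433 d=204/433
  seg 4: a=3 b=-637/433 c=306/433 d=-102/433
S(9/4) = 268261/55424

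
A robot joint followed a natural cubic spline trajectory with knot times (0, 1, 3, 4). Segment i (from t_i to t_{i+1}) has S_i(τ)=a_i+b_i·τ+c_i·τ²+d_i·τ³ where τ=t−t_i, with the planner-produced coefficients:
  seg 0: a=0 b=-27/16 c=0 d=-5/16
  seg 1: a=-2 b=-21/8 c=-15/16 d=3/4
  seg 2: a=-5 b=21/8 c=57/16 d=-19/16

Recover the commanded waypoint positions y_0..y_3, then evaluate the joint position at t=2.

y_0=0 y_1=-2 y_2=-5 y_3=0
S(2) = -77/16

y_0 = S_0(0) = a_0 = 0
y_1 = S_1(0) = a_1 = -2
y_2 = S_2(0) = a_2 = -5
y_3 = S_2(1) = 0
t_q=2 is in segment 1 (τ=1); S_1(τ)=-77/16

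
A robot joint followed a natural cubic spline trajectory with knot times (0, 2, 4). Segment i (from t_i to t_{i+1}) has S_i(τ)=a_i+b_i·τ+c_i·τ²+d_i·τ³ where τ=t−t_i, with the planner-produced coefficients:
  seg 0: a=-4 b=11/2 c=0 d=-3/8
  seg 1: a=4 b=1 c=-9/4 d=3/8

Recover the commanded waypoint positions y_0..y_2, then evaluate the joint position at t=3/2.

y_0 = S_0(0) = a_0 = -4
y_1 = S_1(0) = a_1 = 4
y_2 = S_1(2) = 0
t_q=3/2 is in segment 0 (τ=3/2); S_0(τ)=191/64

y_0=-4 y_1=4 y_2=0
S(3/2) = 191/64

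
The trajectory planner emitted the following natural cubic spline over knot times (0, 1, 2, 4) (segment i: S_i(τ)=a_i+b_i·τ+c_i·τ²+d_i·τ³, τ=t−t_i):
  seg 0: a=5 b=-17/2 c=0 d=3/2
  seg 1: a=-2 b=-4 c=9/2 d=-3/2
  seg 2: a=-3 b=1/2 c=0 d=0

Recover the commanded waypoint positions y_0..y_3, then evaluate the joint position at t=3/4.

y_0 = S_0(0) = a_0 = 5
y_1 = S_1(0) = a_1 = -2
y_2 = S_2(0) = a_2 = -3
y_3 = S_2(2) = -2
t_q=3/4 is in segment 0 (τ=3/4); S_0(τ)=-95/128

y_0=5 y_1=-2 y_2=-3 y_3=-2
S(3/4) = -95/128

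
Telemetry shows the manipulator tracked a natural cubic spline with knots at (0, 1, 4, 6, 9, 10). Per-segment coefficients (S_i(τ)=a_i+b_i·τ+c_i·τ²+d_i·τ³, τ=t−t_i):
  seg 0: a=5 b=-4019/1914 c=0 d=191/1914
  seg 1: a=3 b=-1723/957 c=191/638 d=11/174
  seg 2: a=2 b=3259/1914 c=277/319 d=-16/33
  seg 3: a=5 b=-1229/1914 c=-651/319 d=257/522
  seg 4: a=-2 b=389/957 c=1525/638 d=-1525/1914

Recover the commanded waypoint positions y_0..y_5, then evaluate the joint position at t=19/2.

y_0=5 y_1=3 y_2=2 y_3=5 y_4=-2 y_5=0
S(19/2) = -6629/5104

y_0 = S_0(0) = a_0 = 5
y_1 = S_1(0) = a_1 = 3
y_2 = S_2(0) = a_2 = 2
y_3 = S_3(0) = a_3 = 5
y_4 = S_4(0) = a_4 = -2
y_5 = S_4(1) = 0
t_q=19/2 is in segment 4 (τ=1/2); S_4(τ)=-6629/5104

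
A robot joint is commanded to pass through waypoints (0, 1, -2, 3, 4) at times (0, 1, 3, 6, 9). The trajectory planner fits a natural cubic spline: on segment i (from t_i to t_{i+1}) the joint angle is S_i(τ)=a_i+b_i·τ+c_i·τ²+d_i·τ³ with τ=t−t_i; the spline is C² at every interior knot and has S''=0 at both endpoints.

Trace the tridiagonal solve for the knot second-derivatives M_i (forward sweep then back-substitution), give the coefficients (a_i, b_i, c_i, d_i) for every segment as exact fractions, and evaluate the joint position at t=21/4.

  seg 0: a=0 b=653/412 c=0 d=-241/412
  seg 1: a=1 b=-35/206 c=-723/412 d=449/824
  seg 2: a=-2 b=-67/103 c=156/103 d=-688/2781
  seg 3: a=3 b=181/103 c=-220/309 d=220/2781
S(21/4) = 571/412

Δ: Δ0=1, Δ1=-3/2, Δ2=5/3, Δ3=1/3
row 1: diag=6, rhs=-15; c'=1/3, d'=-5/2
row 2: denom=10−2·1/3=28/3; d'=(19−2·-5/2)/(28/3)=18/7
row 3: denom=12−3·9/28=309/28; d'=(-8−3·18/7)/(309/28)=-440/309
back: M3=-440/309
back: M2=18/7−9/28·-440/309=312/103
back: M1=-5/2−1/3·312/103=-723/206
M: M0=0, M1=-723/206, M2=312/103, M3=-440/309, M4=0
seg 0: a=0, c=M0/2=0, d=(M1−M0)/(6·1)=-241/412, b=Δ0−h0·(2M0+M1)/6=653/412
seg 1: a=1, c=M1/2=-723/412, d=(M2−M1)/(6·2)=449/824, b=Δ1−h1·(2M1+M2)/6=-35/206
seg 2: a=-2, c=M2/2=156/103, d=(M3−M2)/(6·3)=-688/2781, b=Δ2−h2·(2M2+M3)/6=-67/103
seg 3: a=3, c=M3/2=-220/309, d=(M4−M3)/(6·3)=220/2781, b=Δ3−h3·(2M3+M4)/6=181/103
t_q=21/4 → seg 2, τ=9/4; S=-2+-67/103·τ+156/103·τ²+-688/2781·τ³=571/412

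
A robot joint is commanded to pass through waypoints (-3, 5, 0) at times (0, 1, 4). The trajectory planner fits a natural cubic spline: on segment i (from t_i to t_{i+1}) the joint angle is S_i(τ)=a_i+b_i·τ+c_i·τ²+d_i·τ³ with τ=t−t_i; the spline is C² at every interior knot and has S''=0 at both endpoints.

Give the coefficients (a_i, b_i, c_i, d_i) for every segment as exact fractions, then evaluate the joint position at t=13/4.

Δ: Δ0=8, Δ1=-5/3
row 1: diag=8, rhs=-58; c'=3/8, d'=-29/4
back: M1=-29/4
M: M0=0, M1=-29/4, M2=0
seg 0: a=-3, c=M0/2=0, d=(M1−M0)/(6·1)=-29/24, b=Δ0−h0·(2M0+M1)/6=221/24
seg 1: a=5, c=M1/2=-29/8, d=(M2−M1)/(6·3)=29/72, b=Δ1−h1·(2M1+M2)/6=67/12
t_q=13/4 → seg 1, τ=9/4; S=5+67/12·τ+-29/8·τ²+29/72·τ³=1945/512

  seg 0: a=-3 b=221/24 c=0 d=-29/24
  seg 1: a=5 b=67/12 c=-29/8 d=29/72
S(13/4) = 1945/512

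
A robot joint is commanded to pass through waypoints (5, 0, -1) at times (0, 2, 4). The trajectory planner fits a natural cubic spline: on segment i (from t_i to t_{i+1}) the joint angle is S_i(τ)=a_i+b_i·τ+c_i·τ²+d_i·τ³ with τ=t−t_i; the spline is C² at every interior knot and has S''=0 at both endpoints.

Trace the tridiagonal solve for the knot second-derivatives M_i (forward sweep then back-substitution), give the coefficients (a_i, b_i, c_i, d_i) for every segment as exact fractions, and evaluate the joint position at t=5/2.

Δ: Δ0=-5/2, Δ1=-1/2
row 1: diag=8, rhs=12; c'=1/4, d'=3/2
back: M1=3/2
M: M0=0, M1=3/2, M2=0
seg 0: a=5, c=M0/2=0, d=(M1−M0)/(6·2)=1/8, b=Δ0−h0·(2M0+M1)/6=-3
seg 1: a=0, c=M1/2=3/4, d=(M2−M1)/(6·2)=-1/8, b=Δ1−h1·(2M1+M2)/6=-3/2
t_q=5/2 → seg 1, τ=1/2; S=0+-3/2·τ+3/4·τ²+-1/8·τ³=-37/64

  seg 0: a=5 b=-3 c=0 d=1/8
  seg 1: a=0 b=-3/2 c=3/4 d=-1/8
S(5/2) = -37/64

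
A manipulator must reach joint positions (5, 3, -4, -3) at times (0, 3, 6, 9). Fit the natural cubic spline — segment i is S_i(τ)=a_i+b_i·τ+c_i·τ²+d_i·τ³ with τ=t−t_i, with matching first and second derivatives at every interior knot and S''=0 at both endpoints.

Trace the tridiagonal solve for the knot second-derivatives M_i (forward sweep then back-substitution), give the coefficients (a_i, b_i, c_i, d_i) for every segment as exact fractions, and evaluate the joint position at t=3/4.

Δ: Δ0=-2/3, Δ1=-7/3, Δ2=1/3
row 1: diag=12, rhs=-10; c'=1/4, d'=-5/6
row 2: denom=12−3·1/4=45/4; d'=(16−3·-5/6)/(45/4)=74/45
back: M2=74/45
back: M1=-5/6−1/4·74/45=-56/45
M: M0=0, M1=-56/45, M2=74/45, M3=0
seg 0: a=5, c=M0/2=0, d=(M1−M0)/(6·3)=-28/405, b=Δ0−h0·(2M0+M1)/6=-2/45
seg 1: a=3, c=M1/2=-28/45, d=(M2−M1)/(6·3)=13/81, b=Δ1−h1·(2M1+M2)/6=-86/45
seg 2: a=-4, c=M2/2=37/45, d=(M3−M2)/(6·3)=-37/405, b=Δ2−h2·(2M2+M3)/6=-59/45
t_q=3/4 → seg 0, τ=3/4; S=5+-2/45·τ+0·τ²+-28/405·τ³=79/16

  seg 0: a=5 b=-2/45 c=0 d=-28/405
  seg 1: a=3 b=-86/45 c=-28/45 d=13/81
  seg 2: a=-4 b=-59/45 c=37/45 d=-37/405
S(3/4) = 79/16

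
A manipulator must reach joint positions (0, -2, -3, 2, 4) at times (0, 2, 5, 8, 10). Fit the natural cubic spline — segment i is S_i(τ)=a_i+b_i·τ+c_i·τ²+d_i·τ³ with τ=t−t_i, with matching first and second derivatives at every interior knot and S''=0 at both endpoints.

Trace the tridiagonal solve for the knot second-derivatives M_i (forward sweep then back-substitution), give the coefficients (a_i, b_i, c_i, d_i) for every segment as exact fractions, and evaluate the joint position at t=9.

Δ: Δ0=-1, Δ1=-1/3, Δ2=5/3, Δ3=1
row 1: diag=10, rhs=4; c'=3/10, d'=2/5
row 2: denom=12−3·3/10=111/10; d'=(12−3·2/5)/(111/10)=36/37
row 3: denom=10−3·10/37=340/37; d'=(-4−3·36/37)/(340/37)=-64/85
back: M3=-64/85
back: M2=36/37−10/37·-64/85=20/17
back: M1=2/5−3/10·20/17=4/85
M: M0=0, M1=4/85, M2=20/17, M3=-64/85, M4=0
seg 0: a=0, c=M0/2=0, d=(M1−M0)/(6·2)=1/255, b=Δ0−h0·(2M0+M1)/6=-259/255
seg 1: a=-2, c=M1/2=2/85, d=(M2−M1)/(6·3)=16/255, b=Δ1−h1·(2M1+M2)/6=-247/255
seg 2: a=-3, c=M2/2=10/17, d=(M3−M2)/(6·3)=-82/765, b=Δ2−h2·(2M2+M3)/6=13/15
seg 3: a=2, c=M3/2=-32/85, d=(M4−M3)/(6·2)=16/255, b=Δ3−h3·(2M3+M4)/6=383/255
t_q=9 → seg 3, τ=1; S=2+383/255·τ+-32/85·τ²+16/255·τ³=271/85

  seg 0: a=0 b=-259/255 c=0 d=1/255
  seg 1: a=-2 b=-247/255 c=2/85 d=16/255
  seg 2: a=-3 b=13/15 c=10/17 d=-82/765
  seg 3: a=2 b=383/255 c=-32/85 d=16/255
S(9) = 271/85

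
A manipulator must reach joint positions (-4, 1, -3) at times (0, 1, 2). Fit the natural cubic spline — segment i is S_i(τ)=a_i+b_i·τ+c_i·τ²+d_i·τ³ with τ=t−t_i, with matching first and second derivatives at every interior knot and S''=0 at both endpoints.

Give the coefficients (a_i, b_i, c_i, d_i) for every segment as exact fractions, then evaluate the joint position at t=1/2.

  seg 0: a=-4 b=29/4 c=0 d=-9/4
  seg 1: a=1 b=1/2 c=-27/4 d=9/4
S(1/2) = -21/32

Δ: Δ0=5, Δ1=-4
row 1: diag=4, rhs=-54; c'=1/4, d'=-27/2
back: M1=-27/2
M: M0=0, M1=-27/2, M2=0
seg 0: a=-4, c=M0/2=0, d=(M1−M0)/(6·1)=-9/4, b=Δ0−h0·(2M0+M1)/6=29/4
seg 1: a=1, c=M1/2=-27/4, d=(M2−M1)/(6·1)=9/4, b=Δ1−h1·(2M1+M2)/6=1/2
t_q=1/2 → seg 0, τ=1/2; S=-4+29/4·τ+0·τ²+-9/4·τ³=-21/32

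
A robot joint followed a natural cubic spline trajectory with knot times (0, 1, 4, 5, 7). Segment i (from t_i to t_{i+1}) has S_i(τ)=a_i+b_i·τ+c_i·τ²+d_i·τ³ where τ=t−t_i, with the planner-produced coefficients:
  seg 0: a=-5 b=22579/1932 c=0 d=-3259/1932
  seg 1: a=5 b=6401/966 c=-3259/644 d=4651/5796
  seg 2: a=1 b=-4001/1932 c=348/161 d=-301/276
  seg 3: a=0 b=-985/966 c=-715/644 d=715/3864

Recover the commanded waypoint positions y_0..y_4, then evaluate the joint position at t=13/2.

y_0 = S_0(0) = a_0 = -5
y_1 = S_1(0) = a_1 = 5
y_2 = S_2(0) = a_2 = 1
y_3 = S_3(0) = a_3 = 0
y_4 = S_3(2) = -5
t_q=13/2 is in segment 3 (τ=3/2); S_3(τ)=-35065/10304

y_0=-5 y_1=5 y_2=1 y_3=0 y_4=-5
S(13/2) = -35065/10304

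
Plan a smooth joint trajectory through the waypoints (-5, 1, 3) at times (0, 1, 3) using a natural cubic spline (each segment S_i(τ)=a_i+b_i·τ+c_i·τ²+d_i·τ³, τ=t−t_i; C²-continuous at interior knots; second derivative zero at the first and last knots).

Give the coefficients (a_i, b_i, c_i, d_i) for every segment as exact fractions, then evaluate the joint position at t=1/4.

Δ: Δ0=6, Δ1=1
row 1: diag=6, rhs=-30; c'=1/3, d'=-5
back: M1=-5
M: M0=0, M1=-5, M2=0
seg 0: a=-5, c=M0/2=0, d=(M1−M0)/(6·1)=-5/6, b=Δ0−h0·(2M0+M1)/6=41/6
seg 1: a=1, c=M1/2=-5/2, d=(M2−M1)/(6·2)=5/12, b=Δ1−h1·(2M1+M2)/6=13/3
t_q=1/4 → seg 0, τ=1/4; S=-5+41/6·τ+0·τ²+-5/6·τ³=-423/128

  seg 0: a=-5 b=41/6 c=0 d=-5/6
  seg 1: a=1 b=13/3 c=-5/2 d=5/12
S(1/4) = -423/128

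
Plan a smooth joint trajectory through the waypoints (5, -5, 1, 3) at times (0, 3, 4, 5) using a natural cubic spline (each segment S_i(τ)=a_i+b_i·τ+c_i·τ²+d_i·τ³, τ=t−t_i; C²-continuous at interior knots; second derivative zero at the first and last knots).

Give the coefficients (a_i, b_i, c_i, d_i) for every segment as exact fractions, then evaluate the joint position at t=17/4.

  seg 0: a=5 b=-22/3 c=0 d=4/9
  seg 1: a=-5 b=14/3 c=4 d=-8/3
  seg 2: a=1 b=14/3 c=-4 d=4/3
S(17/4) = 31/16

Δ: Δ0=-10/3, Δ1=6, Δ2=2
row 1: diag=8, rhs=56; c'=1/8, d'=7
row 2: denom=4−1·1/8=31/8; d'=(-24−1·7)/(31/8)=-8
back: M2=-8
back: M1=7−1/8·-8=8
M: M0=0, M1=8, M2=-8, M3=0
seg 0: a=5, c=M0/2=0, d=(M1−M0)/(6·3)=4/9, b=Δ0−h0·(2M0+M1)/6=-22/3
seg 1: a=-5, c=M1/2=4, d=(M2−M1)/(6·1)=-8/3, b=Δ1−h1·(2M1+M2)/6=14/3
seg 2: a=1, c=M2/2=-4, d=(M3−M2)/(6·1)=4/3, b=Δ2−h2·(2M2+M3)/6=14/3
t_q=17/4 → seg 2, τ=1/4; S=1+14/3·τ+-4·τ²+4/3·τ³=31/16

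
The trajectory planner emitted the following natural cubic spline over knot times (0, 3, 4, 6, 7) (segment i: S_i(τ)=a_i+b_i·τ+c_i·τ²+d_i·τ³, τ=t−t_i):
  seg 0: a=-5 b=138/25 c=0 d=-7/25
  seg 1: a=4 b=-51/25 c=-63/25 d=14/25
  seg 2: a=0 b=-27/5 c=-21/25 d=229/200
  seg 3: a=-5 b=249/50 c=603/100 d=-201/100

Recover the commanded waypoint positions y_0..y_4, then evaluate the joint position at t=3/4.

y_0=-5 y_1=4 y_2=0 y_3=-5 y_4=4
S(3/4) = -313/320

y_0 = S_0(0) = a_0 = -5
y_1 = S_1(0) = a_1 = 4
y_2 = S_2(0) = a_2 = 0
y_3 = S_3(0) = a_3 = -5
y_4 = S_3(1) = 4
t_q=3/4 is in segment 0 (τ=3/4); S_0(τ)=-313/320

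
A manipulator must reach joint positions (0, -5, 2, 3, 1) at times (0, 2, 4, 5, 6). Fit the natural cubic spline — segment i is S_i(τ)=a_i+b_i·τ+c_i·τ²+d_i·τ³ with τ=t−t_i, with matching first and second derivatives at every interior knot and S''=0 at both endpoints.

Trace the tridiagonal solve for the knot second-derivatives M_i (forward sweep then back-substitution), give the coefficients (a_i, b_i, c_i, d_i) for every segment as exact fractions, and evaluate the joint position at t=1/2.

Δ: Δ0=-5/2, Δ1=7/2, Δ2=1, Δ3=-2
row 1: diag=8, rhs=36; c'=1/4, d'=9/2
row 2: denom=6−2·1/4=11/2; d'=(-15−2·9/2)/(11/2)=-48/11
row 3: denom=4−1·2/11=42/11; d'=(-18−1·-48/11)/(42/11)=-25/7
back: M3=-25/7
back: M2=-48/11−2/11·-25/7=-26/7
back: M1=9/2−1/4·-26/7=38/7
M: M0=0, M1=38/7, M2=-26/7, M3=-25/7, M4=0
seg 0: a=0, c=M0/2=0, d=(M1−M0)/(6·2)=19/42, b=Δ0−h0·(2M0+M1)/6=-181/42
seg 1: a=-5, c=M1/2=19/7, d=(M2−M1)/(6·2)=-16/21, b=Δ1−h1·(2M1+M2)/6=47/42
seg 2: a=2, c=M2/2=-13/7, d=(M3−M2)/(6·1)=1/42, b=Δ2−h2·(2M2+M3)/6=17/6
seg 3: a=3, c=M3/2=-25/14, d=(M4−M3)/(6·1)=25/42, b=Δ3−h3·(2M3+M4)/6=-17/21
t_q=1/2 → seg 0, τ=1/2; S=0+-181/42·τ+0·τ²+19/42·τ³=-235/112

  seg 0: a=0 b=-181/42 c=0 d=19/42
  seg 1: a=-5 b=47/42 c=19/7 d=-16/21
  seg 2: a=2 b=17/6 c=-13/7 d=1/42
  seg 3: a=3 b=-17/21 c=-25/14 d=25/42
S(1/2) = -235/112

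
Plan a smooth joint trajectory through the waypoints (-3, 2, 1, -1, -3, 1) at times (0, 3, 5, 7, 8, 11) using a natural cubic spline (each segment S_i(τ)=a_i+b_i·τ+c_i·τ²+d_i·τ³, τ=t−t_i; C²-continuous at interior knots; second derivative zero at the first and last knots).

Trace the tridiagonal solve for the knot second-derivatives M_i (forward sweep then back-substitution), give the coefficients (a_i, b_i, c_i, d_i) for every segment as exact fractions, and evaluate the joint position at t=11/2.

Δ: Δ0=5/3, Δ1=-1/2, Δ2=-1, Δ3=-2, Δ4=4/3
row 1: diag=10, rhs=-13; c'=1/5, d'=-13/10
row 2: denom=8−2·1/5=38/5; d'=(-3−2·-13/10)/(38/5)=-1/19
row 3: denom=6−2·5/19=104/19; d'=(-6−2·-1/19)/(104/19)=-14/13
row 4: denom=8−1·19/104=813/104; d'=(20−1·-14/13)/(813/104)=2192/813
back: M4=2192/813
back: M3=-14/13−19/104·2192/813=-1276/813
back: M2=-1/19−5/19·-1276/813=293/813
back: M1=-13/10−1/5·293/813=-2231/1626
M: M0=0, M1=-2231/1626, M2=293/813, M3=-1276/813, M4=2192/813, M5=0
seg 0: a=-3, c=M0/2=0, d=(M1−M0)/(6·3)=-2231/29268, b=Δ0−h0·(2M0+M1)/6=7651/3252
seg 1: a=2, c=M1/2=-2231/3252, d=(M2−M1)/(6·2)=313/2168, b=Δ1−h1·(2M1+M2)/6=479/1626
seg 2: a=1, c=M2/2=293/1626, d=(M3−M2)/(6·2)=-523/3252, b=Δ2−h2·(2M2+M3)/6=-583/813
seg 3: a=-1, c=M3/2=-638/813, d=(M4−M3)/(6·1)=578/813, b=Δ3−h3·(2M3+M4)/6=-522/271
seg 4: a=-3, c=M4/2=1096/813, d=(M5−M4)/(6·3)=-1096/7317, b=Δ4−h4·(2M4+M5)/6=-1108/813
t_q=11/2 → seg 2, τ=1/2; S=1+-583/813·τ+293/1626·τ²+-523/3252·τ³=5779/8672

  seg 0: a=-3 b=7651/3252 c=0 d=-2231/29268
  seg 1: a=2 b=479/1626 c=-2231/3252 d=313/2168
  seg 2: a=1 b=-583/813 c=293/1626 d=-523/3252
  seg 3: a=-1 b=-522/271 c=-638/813 d=578/813
  seg 4: a=-3 b=-1108/813 c=1096/813 d=-1096/7317
S(11/2) = 5779/8672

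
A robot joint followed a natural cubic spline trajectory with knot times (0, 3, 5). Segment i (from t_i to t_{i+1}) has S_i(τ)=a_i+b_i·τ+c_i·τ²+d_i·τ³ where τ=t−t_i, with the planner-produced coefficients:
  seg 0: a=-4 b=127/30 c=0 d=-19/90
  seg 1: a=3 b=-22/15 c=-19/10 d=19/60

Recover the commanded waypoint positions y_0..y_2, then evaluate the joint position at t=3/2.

y_0=-4 y_1=3 y_2=-5
S(3/2) = 131/80

y_0 = S_0(0) = a_0 = -4
y_1 = S_1(0) = a_1 = 3
y_2 = S_1(2) = -5
t_q=3/2 is in segment 0 (τ=3/2); S_0(τ)=131/80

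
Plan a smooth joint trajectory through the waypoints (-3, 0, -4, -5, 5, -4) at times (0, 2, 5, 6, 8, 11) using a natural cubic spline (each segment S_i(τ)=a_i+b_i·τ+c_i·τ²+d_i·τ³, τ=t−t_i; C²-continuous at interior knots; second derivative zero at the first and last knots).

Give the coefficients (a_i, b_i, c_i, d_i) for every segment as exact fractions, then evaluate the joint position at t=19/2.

Δ: Δ0=3/2, Δ1=-4/3, Δ2=-1, Δ3=5, Δ4=-3
row 1: diag=10, rhs=-17; c'=3/10, d'=-17/10
row 2: denom=8−3·3/10=71/10; d'=(2−3·-17/10)/(71/10)=1
row 3: denom=6−1·10/71=416/71; d'=(36−1·1)/(416/71)=2485/416
row 4: denom=10−2·71/208=969/104; d'=(-48−2·2485/416)/(969/104)=-12469/1938
back: M4=-12469/1938
back: M3=2485/416−71/208·-12469/1938=15833/1938
back: M2=1−10/71·15833/1938=-146/969
back: M1=-17/10−3/10·-146/969=-1069/646
M: M0=0, M1=-1069/646, M2=-146/969, M3=15833/1938, M4=-12469/1938, M5=0
seg 0: a=-3, c=M0/2=0, d=(M1−M0)/(6·2)=-1069/7752, b=Δ0−h0·(2M0+M1)/6=1988/969
seg 1: a=0, c=M1/2=-1069/1292, d=(M2−M1)/(6·3)=2915/34884, b=Δ1−h1·(2M1+M2)/6=769/1938
seg 2: a=-4, c=M2/2=-73/969, d=(M3−M2)/(6·1)=5375/3876, b=Δ2−h2·(2M2+M3)/6=-527/228
seg 3: a=-5, c=M3/2=15833/3876, d=(M4−M3)/(6·2)=-4717/3876, b=Δ3−h3·(2M3+M4)/6=1097/646
seg 4: a=5, c=M4/2=-12469/3876, d=(M5−M4)/(6·3)=12469/34884, b=Δ4−h4·(2M4+M5)/6=6655/1938
t_q=19/2 → seg 4, τ=3/2; S=5+6655/1938·τ+-12469/3876·τ²+12469/34884·τ³=42575/10336

  seg 0: a=-3 b=1988/969 c=0 d=-1069/7752
  seg 1: a=0 b=769/1938 c=-1069/1292 d=2915/34884
  seg 2: a=-4 b=-527/228 c=-73/969 d=5375/3876
  seg 3: a=-5 b=1097/646 c=15833/3876 d=-4717/3876
  seg 4: a=5 b=6655/1938 c=-12469/3876 d=12469/34884
S(19/2) = 42575/10336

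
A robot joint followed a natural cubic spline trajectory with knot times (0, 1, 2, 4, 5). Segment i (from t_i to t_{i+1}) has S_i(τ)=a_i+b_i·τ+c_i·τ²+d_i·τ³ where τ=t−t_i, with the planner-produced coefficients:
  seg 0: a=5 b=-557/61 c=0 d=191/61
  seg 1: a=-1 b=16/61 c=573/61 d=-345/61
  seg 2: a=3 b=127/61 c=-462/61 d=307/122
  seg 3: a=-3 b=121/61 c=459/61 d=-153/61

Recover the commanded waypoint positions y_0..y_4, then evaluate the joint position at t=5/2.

y_0 = S_0(0) = a_0 = 5
y_1 = S_1(0) = a_1 = -1
y_2 = S_2(0) = a_2 = 3
y_3 = S_3(0) = a_3 = -3
y_4 = S_3(1) = 4
t_q=5/2 is in segment 2 (τ=1/2); S_2(τ)=2403/976

y_0=5 y_1=-1 y_2=3 y_3=-3 y_4=4
S(5/2) = 2403/976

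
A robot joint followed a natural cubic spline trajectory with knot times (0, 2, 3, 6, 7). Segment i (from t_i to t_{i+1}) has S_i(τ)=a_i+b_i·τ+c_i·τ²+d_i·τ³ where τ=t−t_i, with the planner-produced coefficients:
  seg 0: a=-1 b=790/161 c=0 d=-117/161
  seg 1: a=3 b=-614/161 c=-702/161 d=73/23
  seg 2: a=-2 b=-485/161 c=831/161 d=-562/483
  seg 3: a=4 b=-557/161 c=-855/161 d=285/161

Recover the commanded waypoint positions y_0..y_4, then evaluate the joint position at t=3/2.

y_0 = S_0(0) = a_0 = -1
y_1 = S_1(0) = a_1 = 3
y_2 = S_2(0) = a_2 = -2
y_3 = S_3(0) = a_3 = 4
y_4 = S_3(1) = -3
t_q=3/2 is in segment 0 (τ=3/2); S_0(τ)=719/184

y_0=-1 y_1=3 y_2=-2 y_3=4 y_4=-3
S(3/2) = 719/184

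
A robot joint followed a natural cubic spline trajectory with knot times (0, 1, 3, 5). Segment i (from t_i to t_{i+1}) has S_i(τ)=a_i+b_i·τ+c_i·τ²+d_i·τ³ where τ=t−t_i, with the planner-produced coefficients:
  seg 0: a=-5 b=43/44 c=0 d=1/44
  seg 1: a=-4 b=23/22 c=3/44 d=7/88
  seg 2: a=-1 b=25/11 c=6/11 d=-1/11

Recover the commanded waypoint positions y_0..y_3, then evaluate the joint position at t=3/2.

y_0=-5 y_1=-4 y_2=-1 y_3=5
S(3/2) = -2429/704

y_0 = S_0(0) = a_0 = -5
y_1 = S_1(0) = a_1 = -4
y_2 = S_2(0) = a_2 = -1
y_3 = S_2(2) = 5
t_q=3/2 is in segment 1 (τ=1/2); S_1(τ)=-2429/704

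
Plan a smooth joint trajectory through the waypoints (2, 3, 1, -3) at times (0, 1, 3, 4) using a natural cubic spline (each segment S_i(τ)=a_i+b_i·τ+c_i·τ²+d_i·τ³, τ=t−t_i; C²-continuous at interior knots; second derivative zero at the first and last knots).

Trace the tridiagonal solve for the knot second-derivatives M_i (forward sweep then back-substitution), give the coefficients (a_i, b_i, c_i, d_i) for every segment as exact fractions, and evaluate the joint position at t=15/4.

  seg 0: a=2 b=19/16 c=0 d=-3/16
  seg 1: a=3 b=5/8 c=-9/16 d=-1/8
  seg 2: a=1 b=-25/8 c=-21/16 d=7/16
S(15/4) = -1943/1024

Δ: Δ0=1, Δ1=-1, Δ2=-4
row 1: diag=6, rhs=-12; c'=1/3, d'=-2
row 2: denom=6−2·1/3=16/3; d'=(-18−2·-2)/(16/3)=-21/8
back: M2=-21/8
back: M1=-2−1/3·-21/8=-9/8
M: M0=0, M1=-9/8, M2=-21/8, M3=0
seg 0: a=2, c=M0/2=0, d=(M1−M0)/(6·1)=-3/16, b=Δ0−h0·(2M0+M1)/6=19/16
seg 1: a=3, c=M1/2=-9/16, d=(M2−M1)/(6·2)=-1/8, b=Δ1−h1·(2M1+M2)/6=5/8
seg 2: a=1, c=M2/2=-21/16, d=(M3−M2)/(6·1)=7/16, b=Δ2−h2·(2M2+M3)/6=-25/8
t_q=15/4 → seg 2, τ=3/4; S=1+-25/8·τ+-21/16·τ²+7/16·τ³=-1943/1024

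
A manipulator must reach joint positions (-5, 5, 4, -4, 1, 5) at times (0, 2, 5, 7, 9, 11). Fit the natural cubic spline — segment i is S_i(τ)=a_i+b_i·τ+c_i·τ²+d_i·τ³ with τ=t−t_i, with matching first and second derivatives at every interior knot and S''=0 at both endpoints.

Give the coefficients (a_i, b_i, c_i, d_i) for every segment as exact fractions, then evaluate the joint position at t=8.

  seg 0: a=-5 b=22352/3855 c=0 d=-3077/15420
  seg 1: a=5 b=13121/3855 c=-3077/2570 d=-373/23130
  seg 2: a=4 b=-32501/7710 c=-345/257 d=22361/30840
  seg 3: a=-4 b=-3409/3855 c=15461/5140 d=-2029/3084
  seg 4: a=1 b=12539/3855 c=-4829/5140 d=4829/30840
S(8) = -6513/2570

Δ: Δ0=5, Δ1=-1/3, Δ2=-4, Δ3=5/2, Δ4=2
row 1: diag=10, rhs=-32; c'=3/10, d'=-16/5
row 2: denom=10−3·3/10=91/10; d'=(-22−3·-16/5)/(91/10)=-124/91
row 3: denom=8−2·20/91=688/91; d'=(39−2·-124/91)/(688/91)=3797/688
row 4: denom=8−2·91/344=1285/172; d'=(-3−2·3797/688)/(1285/172)=-4829/2570
back: M4=-4829/2570
back: M3=3797/688−91/344·-4829/2570=15461/2570
back: M2=-124/91−20/91·15461/2570=-690/257
back: M1=-16/5−3/10·-690/257=-3077/1285
M: M0=0, M1=-3077/1285, M2=-690/257, M3=15461/2570, M4=-4829/2570, M5=0
seg 0: a=-5, c=M0/2=0, d=(M1−M0)/(6·2)=-3077/15420, b=Δ0−h0·(2M0+M1)/6=22352/3855
seg 1: a=5, c=M1/2=-3077/2570, d=(M2−M1)/(6·3)=-373/23130, b=Δ1−h1·(2M1+M2)/6=13121/3855
seg 2: a=4, c=M2/2=-345/257, d=(M3−M2)/(6·2)=22361/30840, b=Δ2−h2·(2M2+M3)/6=-32501/7710
seg 3: a=-4, c=M3/2=15461/5140, d=(M4−M3)/(6·2)=-2029/3084, b=Δ3−h3·(2M3+M4)/6=-3409/3855
seg 4: a=1, c=M4/2=-4829/5140, d=(M5−M4)/(6·2)=4829/30840, b=Δ4−h4·(2M4+M5)/6=12539/3855
t_q=8 → seg 3, τ=1; S=-4+-3409/3855·τ+15461/5140·τ²+-2029/3084·τ³=-6513/2570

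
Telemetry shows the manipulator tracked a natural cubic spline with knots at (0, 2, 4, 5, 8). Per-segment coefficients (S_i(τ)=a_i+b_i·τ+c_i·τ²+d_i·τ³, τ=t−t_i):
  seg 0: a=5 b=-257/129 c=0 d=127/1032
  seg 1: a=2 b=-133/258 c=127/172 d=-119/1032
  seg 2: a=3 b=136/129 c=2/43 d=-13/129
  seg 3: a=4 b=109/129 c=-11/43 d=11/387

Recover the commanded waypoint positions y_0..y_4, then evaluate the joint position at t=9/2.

y_0 = S_0(0) = a_0 = 5
y_1 = S_1(0) = a_1 = 2
y_2 = S_2(0) = a_2 = 3
y_3 = S_3(0) = a_3 = 4
y_4 = S_3(3) = 5
t_q=9/2 is in segment 2 (τ=1/2); S_2(τ)=1213/344

y_0=5 y_1=2 y_2=3 y_3=4 y_4=5
S(9/2) = 1213/344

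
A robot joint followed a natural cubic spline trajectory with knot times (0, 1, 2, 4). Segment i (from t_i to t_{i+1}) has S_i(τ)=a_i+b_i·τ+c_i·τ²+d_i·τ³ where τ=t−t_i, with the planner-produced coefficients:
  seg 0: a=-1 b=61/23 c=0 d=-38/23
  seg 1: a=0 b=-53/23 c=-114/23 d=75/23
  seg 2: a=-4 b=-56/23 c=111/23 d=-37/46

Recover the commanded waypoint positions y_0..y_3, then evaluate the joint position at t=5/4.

y_0 = S_0(0) = a_0 = -1
y_1 = S_1(0) = a_1 = 0
y_2 = S_2(0) = a_2 = -4
y_3 = S_2(2) = 4
t_q=5/4 is in segment 1 (τ=1/4); S_1(τ)=-1229/1472

y_0=-1 y_1=0 y_2=-4 y_3=4
S(5/4) = -1229/1472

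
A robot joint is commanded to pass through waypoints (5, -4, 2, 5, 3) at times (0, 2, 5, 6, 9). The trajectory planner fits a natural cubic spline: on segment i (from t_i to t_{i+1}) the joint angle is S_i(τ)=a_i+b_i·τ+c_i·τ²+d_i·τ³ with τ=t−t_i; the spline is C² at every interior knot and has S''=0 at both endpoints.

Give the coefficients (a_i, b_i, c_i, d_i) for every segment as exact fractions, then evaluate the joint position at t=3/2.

Δ: Δ0=-9/2, Δ1=2, Δ2=3, Δ3=-2/3
row 1: diag=10, rhs=39; c'=3/10, d'=39/10
row 2: denom=8−3·3/10=71/10; d'=(6−3·39/10)/(71/10)=-57/71
row 3: denom=8−1·10/71=558/71; d'=(-22−1·-57/71)/(558/71)=-1505/558
back: M3=-1505/558
back: M2=-57/71−10/71·-1505/558=-118/279
back: M1=39/10−3/10·-118/279=749/186
M: M0=0, M1=749/186, M2=-118/279, M3=-1505/558, M4=0
seg 0: a=5, c=M0/2=0, d=(M1−M0)/(6·2)=749/2232, b=Δ0−h0·(2M0+M1)/6=-1630/279
seg 1: a=-4, c=M1/2=749/372, d=(M2−M1)/(6·3)=-2483/10044, b=Δ1−h1·(2M1+M2)/6=-1013/558
seg 2: a=2, c=M2/2=-59/279, d=(M3−M2)/(6·1)=-47/124, b=Δ2−h2·(2M2+M3)/6=4007/1116
seg 3: a=5, c=M3/2=-1505/1116, d=(M4−M3)/(6·3)=1505/10044, b=Δ3−h3·(2M3+M4)/6=1133/558
t_q=3/2 → seg 0, τ=3/2; S=5+-1630/279·τ+0·τ²+749/2232·τ³=-15659/5952

  seg 0: a=5 b=-1630/279 c=0 d=749/2232
  seg 1: a=-4 b=-1013/558 c=749/372 d=-2483/10044
  seg 2: a=2 b=4007/1116 c=-59/279 d=-47/124
  seg 3: a=5 b=1133/558 c=-1505/1116 d=1505/10044
S(3/2) = -15659/5952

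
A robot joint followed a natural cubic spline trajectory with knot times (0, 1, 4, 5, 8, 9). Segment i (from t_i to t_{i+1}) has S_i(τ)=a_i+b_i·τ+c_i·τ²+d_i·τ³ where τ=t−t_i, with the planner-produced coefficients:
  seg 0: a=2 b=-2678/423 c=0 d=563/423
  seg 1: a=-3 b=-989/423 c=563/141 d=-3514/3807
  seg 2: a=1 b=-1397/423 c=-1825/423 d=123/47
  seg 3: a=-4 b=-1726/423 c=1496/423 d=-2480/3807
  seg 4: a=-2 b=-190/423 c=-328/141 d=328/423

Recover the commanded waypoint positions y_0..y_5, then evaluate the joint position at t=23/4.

y_0 = S_0(0) = a_0 = 2
y_1 = S_1(0) = a_1 = -3
y_2 = S_2(0) = a_2 = 1
y_3 = S_3(0) = a_3 = -4
y_4 = S_4(0) = a_4 = -2
y_5 = S_4(1) = -4
t_q=23/4 is in segment 3 (τ=3/4); S_3(τ)=-1005/188

y_0=2 y_1=-3 y_2=1 y_3=-4 y_4=-2 y_5=-4
S(23/4) = -1005/188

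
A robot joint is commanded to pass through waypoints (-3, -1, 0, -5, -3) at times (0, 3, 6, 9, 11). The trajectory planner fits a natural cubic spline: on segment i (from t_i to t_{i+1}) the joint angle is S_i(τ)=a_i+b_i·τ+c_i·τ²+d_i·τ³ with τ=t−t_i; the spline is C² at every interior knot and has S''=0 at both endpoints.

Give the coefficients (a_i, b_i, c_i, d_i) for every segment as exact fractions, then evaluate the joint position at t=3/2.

Δ: Δ0=2/3, Δ1=1/3, Δ2=-5/3, Δ3=1
row 1: diag=12, rhs=-2; c'=1/4, d'=-1/6
row 2: denom=12−3·1/4=45/4; d'=(-12−3·-1/6)/(45/4)=-46/45
row 3: denom=10−3·4/15=46/5; d'=(16−3·-46/45)/(46/5)=143/69
back: M3=143/69
back: M2=-46/45−4/15·143/69=-326/207
back: M1=-1/6−1/4·-326/207=47/207
M: M0=0, M1=47/207, M2=-326/207, M3=143/69, M4=0
seg 0: a=-3, c=M0/2=0, d=(M1−M0)/(6·3)=47/3726, b=Δ0−h0·(2M0+M1)/6=229/414
seg 1: a=-1, c=M1/2=47/414, d=(M2−M1)/(6·3)=-373/3726, b=Δ1−h1·(2M1+M2)/6=185/207
seg 2: a=0, c=M2/2=-163/207, d=(M3−M2)/(6·3)=755/3726, b=Δ2−h2·(2M2+M3)/6=-467/414
seg 3: a=-5, c=M3/2=143/138, d=(M4−M3)/(6·2)=-143/828, b=Δ3−h3·(2M3+M4)/6=-79/207
t_q=3/2 → seg 0, τ=3/2; S=-3+229/414·τ+0·τ²+47/3726·τ³=-783/368

  seg 0: a=-3 b=229/414 c=0 d=47/3726
  seg 1: a=-1 b=185/207 c=47/414 d=-373/3726
  seg 2: a=0 b=-467/414 c=-163/207 d=755/3726
  seg 3: a=-5 b=-79/207 c=143/138 d=-143/828
S(3/2) = -783/368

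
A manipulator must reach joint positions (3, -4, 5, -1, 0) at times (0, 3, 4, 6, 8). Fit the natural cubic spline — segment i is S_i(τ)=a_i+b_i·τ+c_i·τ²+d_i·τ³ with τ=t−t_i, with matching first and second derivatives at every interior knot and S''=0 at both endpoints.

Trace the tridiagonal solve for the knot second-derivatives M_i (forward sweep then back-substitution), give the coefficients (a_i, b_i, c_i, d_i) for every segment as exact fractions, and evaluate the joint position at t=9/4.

Δ: Δ0=-7/3, Δ1=9, Δ2=-3, Δ3=1/2
row 1: diag=8, rhs=68; c'=1/8, d'=17/2
row 2: denom=6−1·1/8=47/8; d'=(-72−1·17/2)/(47/8)=-644/47
row 3: denom=8−2·16/47=344/47; d'=(21−2·-644/47)/(344/47)=2275/344
back: M3=2275/344
back: M2=-644/47−16/47·2275/344=-686/43
back: M1=17/2−1/8·-686/43=1805/172
M: M0=0, M1=1805/172, M2=-686/43, M3=2275/344, M4=0
seg 0: a=3, c=M0/2=0, d=(M1−M0)/(6·3)=1805/3096, b=Δ0−h0·(2M0+M1)/6=-7823/1032
seg 1: a=-4, c=M1/2=1805/344, d=(M2−M1)/(6·1)=-4549/1032, b=Δ1−h1·(2M1+M2)/6=4211/516
seg 2: a=5, c=M2/2=-343/43, d=(M3−M2)/(6·2)=7763/4128, b=Δ2−h2·(2M2+M3)/6=5605/1032
seg 3: a=-1, c=M3/2=2275/688, d=(M4−M3)/(6·2)=-2275/4128, b=Δ3−h3·(2M3+M4)/6=-2017/516
t_q=9/4 → seg 0, τ=9/4; S=3+-7823/1032·τ+0·τ²+1805/3096·τ³=-163251/22016

  seg 0: a=3 b=-7823/1032 c=0 d=1805/3096
  seg 1: a=-4 b=4211/516 c=1805/344 d=-4549/1032
  seg 2: a=5 b=5605/1032 c=-343/43 d=7763/4128
  seg 3: a=-1 b=-2017/516 c=2275/688 d=-2275/4128
S(9/4) = -163251/22016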